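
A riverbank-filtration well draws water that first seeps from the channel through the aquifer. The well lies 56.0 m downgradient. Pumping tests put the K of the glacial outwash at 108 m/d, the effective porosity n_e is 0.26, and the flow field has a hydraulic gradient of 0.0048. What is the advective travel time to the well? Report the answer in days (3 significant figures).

q = Ki = 108 × 0.0048 = 0.5184 m/d
v = Ki/n = 108·0.0048/0.26 = 1.994 m/d
t = L / v = 56.0 / 1.994 = 28.09 d

28.1 days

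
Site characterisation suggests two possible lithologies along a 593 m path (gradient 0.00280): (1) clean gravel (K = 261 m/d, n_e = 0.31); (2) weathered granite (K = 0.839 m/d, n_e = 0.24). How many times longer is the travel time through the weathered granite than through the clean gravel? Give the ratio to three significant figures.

Unit 1 (clean gravel): v = 261×0.0028/0.31 = 2.357 m/d, t = 593/2.357 = 251.5 d
Unit 2 (weathered granite): v = 0.839×0.0028/0.24 = 0.009788 m/d, t = 593/0.009788 = 60580 d
t(weathered granite) / t(clean gravel) = 60580/251.5 = 241

241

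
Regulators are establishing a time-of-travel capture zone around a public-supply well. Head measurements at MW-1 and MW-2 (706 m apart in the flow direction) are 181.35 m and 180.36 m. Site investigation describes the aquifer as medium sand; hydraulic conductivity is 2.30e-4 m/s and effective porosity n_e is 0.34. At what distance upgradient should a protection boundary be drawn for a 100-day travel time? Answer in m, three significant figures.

8.20 m

Hydraulic gradient i = (181.35 − 180.36) / 706 = 0.99 / 706 = 0.001402
K = 2.30e-4 m/s × 86400 s/d = 19.87 m/d
Darcy flux q = K·i = 19.87 × 0.001402 = 0.02787 m/d
Average linear velocity = 0.02787 / 0.34 = 0.08196 m/d
L = v × T = 0.08196 × 100 = 8.196 m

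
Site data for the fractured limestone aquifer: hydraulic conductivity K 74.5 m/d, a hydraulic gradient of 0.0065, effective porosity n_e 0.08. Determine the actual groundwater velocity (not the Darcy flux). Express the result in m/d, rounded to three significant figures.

6.05 m/d

Darcy flux q = K·i = 74.5 × 0.0065 = 0.4842 m/d
v_s = q/n_e = 0.4842/0.08 = 6.053 m/d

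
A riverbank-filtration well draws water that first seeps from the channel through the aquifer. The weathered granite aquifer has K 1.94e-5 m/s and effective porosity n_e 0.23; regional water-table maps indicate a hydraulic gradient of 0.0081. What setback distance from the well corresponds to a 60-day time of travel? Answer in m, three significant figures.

3.54 m

K = 1.94e-5 m/s × 86400 s/d = 1.676 m/d
Darcy flux q = K·i = 1.676 × 0.0081 = 0.01358 m/d
Average linear velocity = 0.01358 / 0.23 = 0.05903 m/d
L = v × T = 0.05903 × 60 = 3.542 m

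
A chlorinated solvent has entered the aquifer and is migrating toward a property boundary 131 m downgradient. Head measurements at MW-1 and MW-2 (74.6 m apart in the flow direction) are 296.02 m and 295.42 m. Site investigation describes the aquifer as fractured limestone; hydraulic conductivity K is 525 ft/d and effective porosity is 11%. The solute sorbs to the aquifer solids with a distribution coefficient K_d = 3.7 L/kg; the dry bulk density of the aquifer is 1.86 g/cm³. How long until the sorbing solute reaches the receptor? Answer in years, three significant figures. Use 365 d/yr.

1.95 years

Hydraulic gradient i = (296.02 − 295.42) / 74.6 = 0.60 / 74.6 = 0.008043
K = 525 ft/d × 0.3048 = 160.0 m/d
Specific discharge q = 160.0 × 0.008043 = 1.287 m/d
Average linear velocity = 1.287 / 0.11 = 11.70 m/d
Retardation R = 1 + ρ_b·K_d/n = 1 + 1.86×3.7/0.11 = 63.56
Contaminant velocity v_c = v/R = 11.70/63.56 = 0.1841 m/d
t = L/v_c = 131/0.1841 = 711.7 d
   = 711.7/365 = 1.95 yr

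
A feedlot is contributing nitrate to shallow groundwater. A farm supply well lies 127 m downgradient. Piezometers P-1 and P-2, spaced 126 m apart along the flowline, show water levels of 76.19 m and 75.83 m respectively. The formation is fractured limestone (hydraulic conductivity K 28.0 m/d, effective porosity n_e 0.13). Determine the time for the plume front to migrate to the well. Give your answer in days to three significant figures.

206 days

Hydraulic gradient i = (76.19 − 75.83) / 126 = 0.36 / 126 = 0.002857
Specific discharge q = 28.0 × 0.002857 = 0.08000 m/d
v_s = q/n_e = 0.08000/0.13 = 0.6154 m/d
t = L / v = 127 / 0.6154 = 206.4 d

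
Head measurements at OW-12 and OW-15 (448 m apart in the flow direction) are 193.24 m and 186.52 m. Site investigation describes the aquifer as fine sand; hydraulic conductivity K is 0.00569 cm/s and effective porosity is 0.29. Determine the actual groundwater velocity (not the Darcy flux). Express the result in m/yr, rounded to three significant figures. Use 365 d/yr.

Hydraulic gradient i = (193.24 − 186.52) / 448 = 6.72 / 448 = 0.01500
K = 0.00569 cm/s × 864 = 4.916 m/d
Specific discharge q = 4.916 × 0.01500 = 0.07374 m/d
v = Ki/n = 4.916·0.01500/0.29 = 0.2543 m/d
   = 0.2543 × 365 = 92.8 m/yr

92.8 m/yr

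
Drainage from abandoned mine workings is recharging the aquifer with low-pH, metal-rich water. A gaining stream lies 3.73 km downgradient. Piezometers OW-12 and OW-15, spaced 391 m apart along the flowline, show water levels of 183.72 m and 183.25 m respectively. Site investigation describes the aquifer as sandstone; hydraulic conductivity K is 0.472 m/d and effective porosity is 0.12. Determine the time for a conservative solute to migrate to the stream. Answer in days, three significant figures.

Hydraulic gradient i = (183.72 − 183.25) / 391 = 0.47 / 391 = 0.001202
q = Ki = 0.472 × 0.001202 = 5.674e-4 m/d
v = Ki/n = 0.472·0.001202/0.12 = 0.004728 m/d
L = 3.73 km = 3730 m
t = L / v = 3730 / 0.004728 = 788900 d

789000 days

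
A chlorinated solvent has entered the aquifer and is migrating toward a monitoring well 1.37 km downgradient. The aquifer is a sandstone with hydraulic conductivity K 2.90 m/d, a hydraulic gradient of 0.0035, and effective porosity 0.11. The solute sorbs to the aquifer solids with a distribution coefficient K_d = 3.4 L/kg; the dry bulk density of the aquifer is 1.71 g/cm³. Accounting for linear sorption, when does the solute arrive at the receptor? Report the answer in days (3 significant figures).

800000 days

Specific discharge q = 2.90 × 0.0035 = 0.01015 m/d
Average linear velocity = 0.01015 / 0.11 = 0.09227 m/d
Retardation R = 1 + ρ_b·K_d/n = 1 + 1.71×3.4/0.11 = 53.85
Contaminant velocity v_c = v/R = 0.09227/53.85 = 0.001713 m/d
L = 1.37 km = 1370 m
t = L/v_c = 1370/0.001713 = 799600 d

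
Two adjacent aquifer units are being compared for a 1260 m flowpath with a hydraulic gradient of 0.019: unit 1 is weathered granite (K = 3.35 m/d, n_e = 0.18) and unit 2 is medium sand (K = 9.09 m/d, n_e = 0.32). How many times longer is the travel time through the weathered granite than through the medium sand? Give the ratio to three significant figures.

1.53

Unit 1 (weathered granite): v = 3.35×0.019/0.18 = 0.3536 m/d, t = 1260/0.3536 = 3563 d
Unit 2 (medium sand): v = 9.09×0.019/0.32 = 0.5397 m/d, t = 1260/0.5397 = 2335 d
t(weathered granite) / t(medium sand) = 3563/2335 = 1.53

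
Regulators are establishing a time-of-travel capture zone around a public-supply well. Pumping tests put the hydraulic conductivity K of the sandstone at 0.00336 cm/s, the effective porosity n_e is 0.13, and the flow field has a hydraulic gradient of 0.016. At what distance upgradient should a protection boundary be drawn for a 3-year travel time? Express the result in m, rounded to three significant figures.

K = 0.00336 cm/s × 864 = 2.903 m/d
Darcy flux q = K·i = 2.903 × 0.016 = 0.04645 m/d
v_s = q/n_e = 0.04645/0.13 = 0.3573 m/d
T = 3 yr × 365 = 1095 d
L = v × T = 0.3573 × 1095 = 391.2 m

391 m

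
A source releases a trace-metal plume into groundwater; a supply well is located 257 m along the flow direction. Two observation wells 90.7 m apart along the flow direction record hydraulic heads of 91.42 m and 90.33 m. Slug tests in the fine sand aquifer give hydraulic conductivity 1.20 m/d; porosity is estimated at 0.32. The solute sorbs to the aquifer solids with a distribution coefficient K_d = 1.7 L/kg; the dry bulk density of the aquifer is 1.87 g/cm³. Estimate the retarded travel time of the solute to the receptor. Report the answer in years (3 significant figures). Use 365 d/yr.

Hydraulic gradient i = (91.42 − 90.33) / 90.7 = 1.09 / 90.7 = 0.01202
Darcy flux q = K·i = 1.20 × 0.01202 = 0.01442 m/d
v_s = q/n_e = 0.01442/0.32 = 0.04507 m/d
Retardation R = 1 + ρ_b·K_d/n = 1 + 1.87×1.7/0.32 = 10.93
Contaminant velocity v_c = v/R = 0.04507/10.93 = 0.004122 m/d
t = L/v_c = 257/0.004122 = 62360 d
   = 62360/365 = 171 yr

171 years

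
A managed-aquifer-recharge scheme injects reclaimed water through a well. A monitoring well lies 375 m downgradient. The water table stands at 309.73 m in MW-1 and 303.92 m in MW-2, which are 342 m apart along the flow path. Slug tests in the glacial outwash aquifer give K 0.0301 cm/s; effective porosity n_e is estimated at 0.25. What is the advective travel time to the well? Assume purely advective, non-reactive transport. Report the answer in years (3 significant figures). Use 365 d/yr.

0.581 years

Hydraulic gradient i = (309.73 − 303.92) / 342 = 5.81 / 342 = 0.01699
K = 0.0301 cm/s × 864 = 26.01 m/d
Specific discharge q = 26.01 × 0.01699 = 0.4418 m/d
Seepage velocity v = q / n = 0.4418 / 0.25 = 1.767 m/d
t = L / v = 375 / 1.767 = 212.2 d
   = 212.2 / 365 = 0.581 yr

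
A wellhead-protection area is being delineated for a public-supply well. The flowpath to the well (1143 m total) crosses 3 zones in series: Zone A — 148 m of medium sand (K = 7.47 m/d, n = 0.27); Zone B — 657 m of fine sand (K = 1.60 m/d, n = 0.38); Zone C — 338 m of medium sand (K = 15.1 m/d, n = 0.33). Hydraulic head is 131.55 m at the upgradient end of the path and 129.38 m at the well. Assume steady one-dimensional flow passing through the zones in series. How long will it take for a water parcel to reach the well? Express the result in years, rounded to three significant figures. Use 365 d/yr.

229 years

Total head drop ΔH = 131.55 − 129.38 = 2.17 m
Continuity: the same q passes through each zone, so ΔH = q·Σ(L_j/K_j) — the zones act as resistances in series.
Σ(L/K) = 148/7.47 + 657/1.60 + 338/15.1 = 19.81 + 410.6 + 22.38 = 452.8 d
q = ΔH / Σ(L/K) = 2.17 / 452.8 = 0.004792 m/d (same in every zone)
Zone A: v = q/n = 0.004792/0.27 = 0.01775 m/d → t_A = 148/0.01775 = 8339 d
Zone B: v = q/n = 0.004792/0.38 = 0.01261 m/d → t_B = 657/0.01261 = 52100 d
Zone C: v = q/n = 0.004792/0.33 = 0.01452 m/d → t_C = 338/0.01452 = 23280 d
Total t = 8339 + 52100 + 23280 = 83710 d
   = 83710 / 365 = 229 yr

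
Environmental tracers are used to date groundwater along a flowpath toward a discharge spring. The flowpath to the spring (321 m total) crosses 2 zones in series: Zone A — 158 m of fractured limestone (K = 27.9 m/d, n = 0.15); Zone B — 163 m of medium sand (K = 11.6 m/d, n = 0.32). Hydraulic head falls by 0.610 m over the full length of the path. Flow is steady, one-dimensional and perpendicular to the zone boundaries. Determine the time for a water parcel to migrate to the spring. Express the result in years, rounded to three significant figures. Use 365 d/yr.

Continuity: the same q passes through each zone, so ΔH = q·Σ(L_j/K_j) — the zones act as resistances in series.
Σ(L/K) = 158/27.9 + 163/11.6 = 5.663 + 14.05 = 19.71 d
q = ΔH / Σ(L/K) = 0.610 / 19.71 = 0.03094 m/d (same in every zone)
Zone A: v = q/n = 0.03094/0.15 = 0.2063 m/d → t_A = 158/0.2063 = 766.0 d
Zone B: v = q/n = 0.03094/0.32 = 0.09669 m/d → t_B = 163/0.09669 = 1686 d
Total t = 766.0 + 1686 = 2452 d
   = 2452 / 365 = 6.72 yr

6.72 years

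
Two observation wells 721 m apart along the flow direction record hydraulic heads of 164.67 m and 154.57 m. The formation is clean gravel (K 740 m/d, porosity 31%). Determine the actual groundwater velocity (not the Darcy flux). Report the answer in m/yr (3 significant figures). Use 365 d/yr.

12200 m/yr

Hydraulic gradient i = (164.67 − 154.57) / 721 = 10.10 / 721 = 0.01401
Specific discharge q = 740 × 0.01401 = 10.37 m/d
Seepage velocity v = q / n = 10.37 / 0.31 = 33.44 m/d
   = 33.44 × 365 = 12200 m/yr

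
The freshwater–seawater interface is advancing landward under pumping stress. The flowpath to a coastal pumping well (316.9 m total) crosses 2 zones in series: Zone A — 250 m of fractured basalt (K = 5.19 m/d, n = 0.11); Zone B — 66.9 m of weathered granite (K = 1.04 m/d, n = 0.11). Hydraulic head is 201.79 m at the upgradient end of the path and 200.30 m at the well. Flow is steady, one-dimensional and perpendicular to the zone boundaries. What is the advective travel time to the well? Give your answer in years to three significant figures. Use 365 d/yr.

7.21 years

Total head drop ΔH = 201.79 − 200.30 = 1.49 m
Steady 1-D flow in series ⇒ the Darcy flux q is identical in every zone and the zone head losses add (resistances L/K in series).
Σ(L/K) = 250/5.19 + 66.9/1.04 = 48.17 + 64.33 = 112.5 d
q = ΔH / Σ(L/K) = 1.49 / 112.5 = 0.01324 m/d (same in every zone)
Zone A: v = q/n = 0.01324/0.11 = 0.1204 m/d → t_A = 250/0.1204 = 2076 d
Zone B: v = q/n = 0.01324/0.11 = 0.1204 m/d → t_B = 66.9/0.1204 = 555.6 d
Total t = 2076 + 555.6 = 2632 d
   = 2632 / 365 = 7.21 yr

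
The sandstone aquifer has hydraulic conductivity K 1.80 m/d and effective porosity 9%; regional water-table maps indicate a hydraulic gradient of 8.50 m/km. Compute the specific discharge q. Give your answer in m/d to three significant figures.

q = Ki = 1.80 × 0.0085 = 0.01530 m/d

0.0153 m/d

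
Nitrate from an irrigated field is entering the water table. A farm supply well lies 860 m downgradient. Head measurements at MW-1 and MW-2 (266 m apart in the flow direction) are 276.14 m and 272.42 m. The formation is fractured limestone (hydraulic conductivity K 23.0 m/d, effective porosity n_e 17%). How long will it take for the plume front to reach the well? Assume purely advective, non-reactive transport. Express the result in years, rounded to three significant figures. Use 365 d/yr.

Hydraulic gradient i = (276.14 − 272.42) / 266 = 3.72 / 266 = 0.01398
Specific discharge q = 23.0 × 0.01398 = 0.3217 m/d
Average linear velocity = 0.3217 / 0.17 = 1.892 m/d
t = L / v = 860 / 1.892 = 454.5 d
   = 454.5 / 365 = 1.25 yr

1.25 years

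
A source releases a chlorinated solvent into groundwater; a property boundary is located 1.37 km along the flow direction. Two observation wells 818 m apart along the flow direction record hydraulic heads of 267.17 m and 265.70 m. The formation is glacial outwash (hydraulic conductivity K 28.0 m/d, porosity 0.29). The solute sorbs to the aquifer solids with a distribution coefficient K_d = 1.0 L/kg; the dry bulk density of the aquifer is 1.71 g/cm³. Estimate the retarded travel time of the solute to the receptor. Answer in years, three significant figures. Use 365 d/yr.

Hydraulic gradient i = (267.17 − 265.70) / 818 = 1.47 / 818 = 0.001797
Darcy flux q = K·i = 28.0 × 0.001797 = 0.05032 m/d
v = Ki/n = 28.0·0.001797/0.29 = 0.1735 m/d
Retardation R = 1 + ρ_b·K_d/n = 1 + 1.71×1.0/0.29 = 6.897
Contaminant velocity v_c = v/R = 0.1735/6.897 = 0.02516 m/d
L = 1.37 km = 1370 m
t = L/v_c = 1370/0.02516 = 54450 d
   = 54450/365 = 149 yr

149 years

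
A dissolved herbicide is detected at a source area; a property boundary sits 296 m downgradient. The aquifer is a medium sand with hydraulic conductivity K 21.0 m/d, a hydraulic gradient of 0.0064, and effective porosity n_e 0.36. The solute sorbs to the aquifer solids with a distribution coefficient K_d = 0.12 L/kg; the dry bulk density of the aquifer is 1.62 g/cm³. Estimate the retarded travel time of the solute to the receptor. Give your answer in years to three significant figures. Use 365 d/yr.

Darcy flux q = K·i = 21.0 × 0.0064 = 0.1344 m/d
v = Ki/n = 21.0·0.0064/0.36 = 0.3733 m/d
Retardation R = 1 + ρ_b·K_d/n = 1 + 1.62×0.12/0.36 = 1.540
Contaminant velocity v_c = v/R = 0.3733/1.540 = 0.2424 m/d
t = L/v_c = 296/0.2424 = 1221 d
   = 1221/365 = 3.35 yr

3.35 years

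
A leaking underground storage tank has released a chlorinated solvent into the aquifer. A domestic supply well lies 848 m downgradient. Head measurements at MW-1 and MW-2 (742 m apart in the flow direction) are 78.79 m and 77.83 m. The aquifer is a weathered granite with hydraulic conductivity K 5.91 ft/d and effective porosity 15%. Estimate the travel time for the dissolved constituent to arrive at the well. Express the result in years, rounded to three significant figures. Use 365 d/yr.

150 years

Hydraulic gradient i = (78.79 − 77.83) / 742 = 0.96 / 742 = 0.001294
K = 5.91 ft/d × 0.3048 = 1.801 m/d
Specific discharge q = 1.801 × 0.001294 = 0.002331 m/d
v = Ki/n = 1.801·0.001294/0.15 = 0.01554 m/d
t = L / v = 848 / 0.01554 = 54580 d
   = 54580 / 365 = 150 yr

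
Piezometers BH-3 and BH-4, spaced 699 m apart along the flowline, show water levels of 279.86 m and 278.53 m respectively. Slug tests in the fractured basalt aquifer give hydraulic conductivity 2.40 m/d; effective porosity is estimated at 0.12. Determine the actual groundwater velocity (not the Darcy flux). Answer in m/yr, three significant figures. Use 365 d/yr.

Hydraulic gradient i = (279.86 − 278.53) / 699 = 1.33 / 699 = 0.001903
q = Ki = 2.40 × 0.001903 = 0.004567 m/d
v = Ki/n = 2.40·0.001903/0.12 = 0.03805 m/d
   = 0.03805 × 365 = 13.9 m/yr

13.9 m/yr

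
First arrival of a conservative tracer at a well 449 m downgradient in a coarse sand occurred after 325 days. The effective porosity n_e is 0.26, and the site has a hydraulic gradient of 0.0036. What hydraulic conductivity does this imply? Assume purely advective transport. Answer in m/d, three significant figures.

v = L / t = 449 / 325 = 1.382 m/d
K = v · n / i = 1.382 × 0.26 / 0.0036 = 99.8 m/d

99.8 m/d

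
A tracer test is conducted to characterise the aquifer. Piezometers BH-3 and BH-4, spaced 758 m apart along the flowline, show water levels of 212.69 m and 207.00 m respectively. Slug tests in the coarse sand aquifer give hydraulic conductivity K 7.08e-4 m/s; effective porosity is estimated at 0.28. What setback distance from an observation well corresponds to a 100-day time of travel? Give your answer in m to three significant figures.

164 m

Hydraulic gradient i = (212.69 − 207.00) / 758 = 5.69 / 758 = 0.007507
K = 7.08e-4 m/s × 86400 s/d = 61.17 m/d
q = Ki = 61.17 × 0.007507 = 0.4592 m/d
Seepage velocity v = q / n = 0.4592 / 0.28 = 1.640 m/d
L = v × T = 1.640 × 100 = 164.0 m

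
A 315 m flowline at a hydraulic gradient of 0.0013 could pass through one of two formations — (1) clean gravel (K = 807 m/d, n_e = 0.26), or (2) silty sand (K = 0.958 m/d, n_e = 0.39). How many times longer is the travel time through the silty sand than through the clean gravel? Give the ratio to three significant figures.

1260

Unit 1 (clean gravel): v = 807×0.0013/0.26 = 4.035 m/d, t = 315/4.035 = 78.07 d
Unit 2 (silty sand): v = 0.958×0.0013/0.39 = 0.003193 m/d, t = 315/0.003193 = 98640 d
t(silty sand) / t(clean gravel) = 98640/78.07 = 1260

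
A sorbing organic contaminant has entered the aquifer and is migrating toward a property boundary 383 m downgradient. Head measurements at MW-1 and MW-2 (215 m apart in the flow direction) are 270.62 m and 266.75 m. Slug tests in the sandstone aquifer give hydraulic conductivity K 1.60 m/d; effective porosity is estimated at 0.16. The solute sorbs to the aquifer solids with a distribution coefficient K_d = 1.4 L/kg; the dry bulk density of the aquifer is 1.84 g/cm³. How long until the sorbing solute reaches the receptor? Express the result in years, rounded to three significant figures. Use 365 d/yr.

99.7 years

Hydraulic gradient i = (270.62 − 266.75) / 215 = 3.87 / 215 = 0.01800
Specific discharge q = 1.60 × 0.01800 = 0.02880 m/d
v_s = q/n_e = 0.02880/0.16 = 0.1800 m/d
Retardation R = 1 + ρ_b·K_d/n = 1 + 1.84×1.4/0.16 = 17.10
Contaminant velocity v_c = v/R = 0.1800/17.10 = 0.01053 m/d
t = L/v_c = 383/0.01053 = 36390 d
   = 36390/365 = 99.7 yr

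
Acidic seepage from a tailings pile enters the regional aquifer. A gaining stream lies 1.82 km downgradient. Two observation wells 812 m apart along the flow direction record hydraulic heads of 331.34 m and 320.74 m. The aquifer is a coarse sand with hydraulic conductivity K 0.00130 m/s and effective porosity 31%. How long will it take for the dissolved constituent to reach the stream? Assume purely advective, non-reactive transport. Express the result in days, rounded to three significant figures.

Hydraulic gradient i = (331.34 − 320.74) / 812 = 10.60 / 812 = 0.01305
K = 0.00130 m/s × 86400 s/d = 112.3 m/d
Darcy flux q = K·i = 112.3 × 0.01305 = 1.466 m/d
Average linear velocity = 1.466 / 0.31 = 4.730 m/d
L = 1.82 km = 1820 m
t = L / v = 1820 / 4.730 = 384.8 d

385 days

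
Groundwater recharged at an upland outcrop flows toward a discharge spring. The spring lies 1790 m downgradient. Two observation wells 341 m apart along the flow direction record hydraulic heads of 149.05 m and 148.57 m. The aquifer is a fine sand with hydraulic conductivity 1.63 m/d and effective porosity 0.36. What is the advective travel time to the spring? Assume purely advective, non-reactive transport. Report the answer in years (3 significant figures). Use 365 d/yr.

769 years

Hydraulic gradient i = (149.05 − 148.57) / 341 = 0.48 / 341 = 0.001408
Specific discharge q = 1.63 × 0.001408 = 0.002294 m/d
v_s = q/n_e = 0.002294/0.36 = 0.006373 m/d
t = L / v = 1790 / 0.006373 = 280900 d
   = 280900 / 365 = 769 yr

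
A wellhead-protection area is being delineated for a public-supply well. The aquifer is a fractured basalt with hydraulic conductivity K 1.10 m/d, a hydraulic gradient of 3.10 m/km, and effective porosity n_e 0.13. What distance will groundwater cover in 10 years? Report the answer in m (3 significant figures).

Specific discharge q = 1.10 × 0.0031 = 0.003410 m/d
Average linear velocity = 0.003410 / 0.13 = 0.02623 m/d
T = 10 yr × 365 = 3650 d
L = v × T = 0.02623 × 3650 = 95.74 m

95.7 m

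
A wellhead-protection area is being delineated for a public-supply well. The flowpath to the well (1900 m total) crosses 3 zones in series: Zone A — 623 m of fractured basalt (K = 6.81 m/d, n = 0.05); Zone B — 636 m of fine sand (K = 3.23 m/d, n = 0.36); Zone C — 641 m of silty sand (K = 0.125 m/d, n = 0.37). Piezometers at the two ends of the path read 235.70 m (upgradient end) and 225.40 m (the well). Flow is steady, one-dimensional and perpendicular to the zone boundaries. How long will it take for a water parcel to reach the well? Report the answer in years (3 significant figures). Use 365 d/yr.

Total head drop ΔH = 235.70 − 225.40 = 10.30 m
Continuity: the same q passes through each zone, so ΔH = q·Σ(L_j/K_j) — the zones act as resistances in series.
Σ(L/K) = 623/6.81 + 636/3.23 + 641/0.125 = 91.48 + 196.9 + 5128 = 5416 d
q = ΔH / Σ(L/K) = 10.30 / 5416 = 0.001902 m/d (same in every zone)
Zone A: v = q/n = 0.001902/0.05 = 0.03803 m/d → t_A = 623/0.03803 = 16380 d
Zone B: v = q/n = 0.001902/0.36 = 0.005282 m/d → t_B = 636/0.005282 = 120400 d
Zone C: v = q/n = 0.001902/0.37 = 0.005140 m/d → t_C = 641/0.005140 = 124700 d
Total t = 16380 + 120400 + 124700 = 261500 d
   = 261500 / 365 = 716 yr

716 years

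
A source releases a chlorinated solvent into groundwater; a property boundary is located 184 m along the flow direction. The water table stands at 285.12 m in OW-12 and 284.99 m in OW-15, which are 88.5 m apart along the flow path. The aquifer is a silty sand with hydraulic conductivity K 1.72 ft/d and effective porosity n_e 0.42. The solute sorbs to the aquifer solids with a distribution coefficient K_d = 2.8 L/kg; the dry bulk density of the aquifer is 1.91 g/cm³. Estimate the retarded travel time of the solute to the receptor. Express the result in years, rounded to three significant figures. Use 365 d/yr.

Hydraulic gradient i = (285.12 − 284.99) / 88.5 = 0.13 / 88.5 = 0.001469
K = 1.72 ft/d × 0.3048 = 0.5243 m/d
Specific discharge q = 0.5243 × 0.001469 = 7.701e-4 m/d
Seepage velocity v = q / n = 7.701e-4 / 0.42 = 0.001834 m/d
Retardation R = 1 + ρ_b·K_d/n = 1 + 1.91×2.8/0.42 = 13.73
Contaminant velocity v_c = v/R = 0.001834/13.73 = 1.335e-4 m/d
t = L/v_c = 184/1.335e-4 = 1.378e6 d
   = 1.378e6/365 = 3780 yr

3780 years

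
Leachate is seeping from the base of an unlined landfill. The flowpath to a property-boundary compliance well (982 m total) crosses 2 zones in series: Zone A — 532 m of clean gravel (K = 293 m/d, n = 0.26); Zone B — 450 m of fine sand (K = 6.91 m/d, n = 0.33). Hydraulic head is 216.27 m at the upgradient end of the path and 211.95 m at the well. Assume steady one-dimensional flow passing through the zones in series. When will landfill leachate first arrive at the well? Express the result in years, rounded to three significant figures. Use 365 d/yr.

12.2 years

Total head drop ΔH = 216.27 − 211.95 = 4.32 m
Steady 1-D flow in series ⇒ the Darcy flux q is identical in every zone and the zone head losses add (resistances L/K in series).
Σ(L/K) = 532/293 + 450/6.91 = 1.816 + 65.12 = 66.94 d
q = ΔH / Σ(L/K) = 4.32 / 66.94 = 0.06454 m/d (same in every zone)
Zone A: v = q/n = 0.06454/0.26 = 0.2482 m/d → t_A = 532/0.2482 = 2143 d
Zone B: v = q/n = 0.06454/0.33 = 0.1956 m/d → t_B = 450/0.1956 = 2301 d
Total t = 2143 + 2301 = 4444 d
   = 4444 / 365 = 12.2 yr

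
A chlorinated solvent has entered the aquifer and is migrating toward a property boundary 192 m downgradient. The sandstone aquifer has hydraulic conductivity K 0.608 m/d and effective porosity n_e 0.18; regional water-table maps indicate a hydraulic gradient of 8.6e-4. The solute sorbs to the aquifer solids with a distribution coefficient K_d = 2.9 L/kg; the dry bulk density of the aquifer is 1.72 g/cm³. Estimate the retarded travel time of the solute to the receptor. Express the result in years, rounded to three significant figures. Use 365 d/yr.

5200 years

q = Ki = 0.608 × 8.6e-4 = 5.229e-4 m/d
v_s = q/n_e = 5.229e-4/0.18 = 0.002905 m/d
Retardation R = 1 + ρ_b·K_d/n = 1 + 1.72×2.9/0.18 = 28.71
Contaminant velocity v_c = v/R = 0.002905/28.71 = 1.012e-4 m/d
t = L/v_c = 192/1.012e-4 = 1.898e6 d
   = 1.898e6/365 = 5200 yr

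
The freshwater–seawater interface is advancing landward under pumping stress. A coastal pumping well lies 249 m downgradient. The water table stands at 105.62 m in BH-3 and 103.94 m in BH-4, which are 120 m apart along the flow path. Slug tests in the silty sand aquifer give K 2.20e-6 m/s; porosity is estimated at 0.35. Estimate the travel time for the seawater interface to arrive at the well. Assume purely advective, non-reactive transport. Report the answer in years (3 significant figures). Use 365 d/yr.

Hydraulic gradient i = (105.62 − 103.94) / 120 = 1.68 / 120 = 0.01400
K = 2.20e-6 m/s × 86400 s/d = 0.1901 m/d
q = Ki = 0.1901 × 0.01400 = 0.002661 m/d
v = Ki/n = 0.1901·0.01400/0.35 = 0.007603 m/d
t = L / v = 249 / 0.007603 = 32750 d
   = 32750 / 365 = 89.7 yr

89.7 years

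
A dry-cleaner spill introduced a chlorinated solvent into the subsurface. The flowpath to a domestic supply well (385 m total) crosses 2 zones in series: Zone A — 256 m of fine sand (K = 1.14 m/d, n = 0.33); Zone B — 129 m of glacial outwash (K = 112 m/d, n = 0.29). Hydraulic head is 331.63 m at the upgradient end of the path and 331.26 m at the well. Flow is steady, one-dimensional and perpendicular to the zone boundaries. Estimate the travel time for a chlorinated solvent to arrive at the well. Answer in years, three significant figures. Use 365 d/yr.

204 years

Total head drop ΔH = 331.63 − 331.26 = 0.37 m
Steady 1-D flow in series ⇒ the Darcy flux q is identical in every zone and the zone head losses add (resistances L/K in series).
Σ(L/K) = 256/1.14 + 129/112 = 224.6 + 1.152 = 225.7 d
q = ΔH / Σ(L/K) = 0.37 / 225.7 = 0.001639 m/d (same in every zone)
Zone A: v = q/n = 0.001639/0.33 = 0.004967 m/d → t_A = 256/0.004967 = 51540 d
Zone B: v = q/n = 0.001639/0.29 = 0.005653 m/d → t_B = 129/0.005653 = 22820 d
Total t = 51540 + 22820 = 74360 d
   = 74360 / 365 = 204 yr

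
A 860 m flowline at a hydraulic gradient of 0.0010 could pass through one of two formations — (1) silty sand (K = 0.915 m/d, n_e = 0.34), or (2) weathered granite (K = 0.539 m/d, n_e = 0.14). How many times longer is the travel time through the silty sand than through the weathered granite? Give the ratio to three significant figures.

Unit 1 (silty sand): v = 0.915×0.0010/0.34 = 0.002691 m/d, t = 860/0.002691 = 319600 d
Unit 2 (weathered granite): v = 0.539×0.0010/0.14 = 0.003850 m/d, t = 860/0.003850 = 223400 d
t(silty sand) / t(weathered granite) = 319600/223400 = 1.43

1.43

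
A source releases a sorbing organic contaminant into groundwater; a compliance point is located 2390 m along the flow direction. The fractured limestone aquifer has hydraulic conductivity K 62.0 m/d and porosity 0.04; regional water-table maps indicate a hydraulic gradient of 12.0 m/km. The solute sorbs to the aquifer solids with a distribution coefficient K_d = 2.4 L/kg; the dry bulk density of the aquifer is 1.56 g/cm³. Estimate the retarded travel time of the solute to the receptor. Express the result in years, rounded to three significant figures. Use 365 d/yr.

33.3 years

Darcy flux q = K·i = 62.0 × 0.012 = 0.7440 m/d
Seepage velocity v = q / n = 0.7440 / 0.04 = 18.60 m/d
Retardation R = 1 + ρ_b·K_d/n = 1 + 1.56×2.4/0.04 = 94.60
Contaminant velocity v_c = v/R = 18.60/94.60 = 0.1966 m/d
t = L/v_c = 2390/0.1966 = 12160 d
   = 12160/365 = 33.3 yr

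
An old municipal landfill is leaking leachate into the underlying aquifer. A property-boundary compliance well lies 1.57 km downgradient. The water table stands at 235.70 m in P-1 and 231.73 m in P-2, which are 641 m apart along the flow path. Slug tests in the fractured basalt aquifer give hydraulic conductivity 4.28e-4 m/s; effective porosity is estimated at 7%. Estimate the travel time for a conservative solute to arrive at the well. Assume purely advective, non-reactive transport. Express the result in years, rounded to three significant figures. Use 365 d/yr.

1.31 years

Hydraulic gradient i = (235.70 − 231.73) / 641 = 3.97 / 641 = 0.006193
K = 4.28e-4 m/s × 86400 s/d = 36.98 m/d
q = Ki = 36.98 × 0.006193 = 0.2290 m/d
v_s = q/n_e = 0.2290/0.07 = 3.272 m/d
L = 1.57 km = 1570 m
t = L / v = 1570 / 3.272 = 479.9 d
   = 479.9 / 365 = 1.31 yr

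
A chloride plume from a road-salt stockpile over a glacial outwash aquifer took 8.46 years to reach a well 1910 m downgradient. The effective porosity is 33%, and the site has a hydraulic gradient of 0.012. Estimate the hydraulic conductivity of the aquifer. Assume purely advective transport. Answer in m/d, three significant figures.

t = 8.46 years = 3088 d
v = L / t = 1910 / 3088 = 0.6185 m/d
K = v · n / i = 0.6185 × 0.33 / 0.012 = 17.0 m/d

17.0 m/d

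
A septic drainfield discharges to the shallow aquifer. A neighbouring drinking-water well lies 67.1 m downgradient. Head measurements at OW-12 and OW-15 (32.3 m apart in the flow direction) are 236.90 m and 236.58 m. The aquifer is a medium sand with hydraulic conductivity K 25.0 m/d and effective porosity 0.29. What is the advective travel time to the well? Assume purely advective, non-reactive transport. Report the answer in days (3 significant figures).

78.6 days

Hydraulic gradient i = (236.90 − 236.58) / 32.3 = 0.32 / 32.3 = 0.009907
q = Ki = 25.0 × 0.009907 = 0.2477 m/d
v = Ki/n = 25.0·0.009907/0.29 = 0.8541 m/d
t = L / v = 67.1 / 0.8541 = 78.57 d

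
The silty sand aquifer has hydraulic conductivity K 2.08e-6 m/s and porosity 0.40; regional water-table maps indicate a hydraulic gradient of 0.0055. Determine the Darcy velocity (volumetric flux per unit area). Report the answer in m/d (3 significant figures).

9.88e-4 m/d

K = 2.08e-6 m/s × 86400 s/d = 0.1797 m/d
Specific discharge q = 0.1797 × 0.0055 = 9.884e-4 m/d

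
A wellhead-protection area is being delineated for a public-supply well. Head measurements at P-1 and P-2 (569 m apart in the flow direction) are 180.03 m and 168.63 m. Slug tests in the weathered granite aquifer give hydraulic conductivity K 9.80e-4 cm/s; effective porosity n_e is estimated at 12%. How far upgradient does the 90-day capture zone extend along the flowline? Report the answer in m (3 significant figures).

12.7 m

Hydraulic gradient i = (180.03 − 168.63) / 569 = 11.40 / 569 = 0.02004
K = 9.80e-4 cm/s × 864 = 0.8467 m/d
q = Ki = 0.8467 × 0.02004 = 0.01696 m/d
v_s = q/n_e = 0.01696/0.12 = 0.1414 m/d
L = v × T = 0.1414 × 90 = 12.72 m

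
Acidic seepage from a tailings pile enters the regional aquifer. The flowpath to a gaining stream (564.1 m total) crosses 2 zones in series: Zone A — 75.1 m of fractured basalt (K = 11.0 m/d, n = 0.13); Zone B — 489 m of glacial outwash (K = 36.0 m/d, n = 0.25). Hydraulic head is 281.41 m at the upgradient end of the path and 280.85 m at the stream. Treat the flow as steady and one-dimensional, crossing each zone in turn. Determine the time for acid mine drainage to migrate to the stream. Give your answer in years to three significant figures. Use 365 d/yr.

Total head drop ΔH = 281.41 − 280.85 = 0.56 m
Steady 1-D flow in series ⇒ the Darcy flux q is identical in every zone and the zone head losses add (resistances L/K in series).
Σ(L/K) = 75.1/11.0 + 489/36.0 = 6.827 + 13.58 = 20.41 d
q = ΔH / Σ(L/K) = 0.56 / 20.41 = 0.02744 m/d (same in every zone)
Zone A: v = q/n = 0.02744/0.13 = 0.2111 m/d → t_A = 75.1/0.2111 = 355.8 d
Zone B: v = q/n = 0.02744/0.25 = 0.1097 m/d → t_B = 489/0.1097 = 4456 d
Total t = 355.8 + 4456 = 4812 d
   = 4812 / 365 = 13.2 yr

13.2 years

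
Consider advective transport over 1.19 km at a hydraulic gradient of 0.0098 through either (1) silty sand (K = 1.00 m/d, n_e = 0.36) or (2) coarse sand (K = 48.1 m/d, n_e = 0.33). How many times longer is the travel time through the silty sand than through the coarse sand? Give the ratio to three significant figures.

Unit 1 (silty sand): v = 1.00×0.0098/0.36 = 0.02722 m/d, t = 1190/0.02722 = 43710 d
Unit 2 (coarse sand): v = 48.1×0.0098/0.33 = 1.428 m/d, t = 1190/1.428 = 833.1 d
t(silty sand) / t(coarse sand) = 43710/833.1 = 52.5

52.5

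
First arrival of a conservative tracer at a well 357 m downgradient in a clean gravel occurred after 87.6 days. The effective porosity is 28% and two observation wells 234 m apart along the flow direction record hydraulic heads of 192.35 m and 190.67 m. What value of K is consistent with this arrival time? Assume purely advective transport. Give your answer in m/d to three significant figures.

Hydraulic gradient i = (192.35 − 190.67) / 234 = 1.68 / 234 = 0.007179
v = L / t = 357 / 87.6 = 4.075 m/d
K = v · n / i = 4.075 × 0.28 / 0.007179 = 159 m/d

159 m/d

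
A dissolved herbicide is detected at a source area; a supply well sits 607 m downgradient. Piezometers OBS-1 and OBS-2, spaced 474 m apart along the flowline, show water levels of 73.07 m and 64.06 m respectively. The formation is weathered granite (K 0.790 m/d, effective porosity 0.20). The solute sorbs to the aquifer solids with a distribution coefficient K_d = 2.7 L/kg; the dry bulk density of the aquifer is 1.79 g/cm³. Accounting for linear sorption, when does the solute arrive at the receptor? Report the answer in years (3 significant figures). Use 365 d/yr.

Hydraulic gradient i = (73.07 − 64.06) / 474 = 9.01 / 474 = 0.01901
Darcy flux q = K·i = 0.790 × 0.01901 = 0.01502 m/d
v = Ki/n = 0.790·0.01901/0.20 = 0.07508 m/d
Retardation R = 1 + ρ_b·K_d/n = 1 + 1.79×2.7/0.20 = 25.17
Contaminant velocity v_c = v/R = 0.07508/25.17 = 0.002984 m/d
t = L/v_c = 607/0.002984 = 203400 d
   = 203400/365 = 557 yr

557 years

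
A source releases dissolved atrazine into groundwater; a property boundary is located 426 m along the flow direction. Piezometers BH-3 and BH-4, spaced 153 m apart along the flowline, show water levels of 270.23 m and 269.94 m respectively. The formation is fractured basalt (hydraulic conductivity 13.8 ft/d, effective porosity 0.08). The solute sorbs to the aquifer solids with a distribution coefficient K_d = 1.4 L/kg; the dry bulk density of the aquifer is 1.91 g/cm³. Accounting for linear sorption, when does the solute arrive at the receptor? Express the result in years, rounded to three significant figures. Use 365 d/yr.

Hydraulic gradient i = (270.23 − 269.94) / 153 = 0.29 / 153 = 0.001895
K = 13.8 ft/d × 0.3048 = 4.206 m/d
Darcy flux q = K·i = 4.206 × 0.001895 = 0.007973 m/d
v_s = q/n_e = 0.007973/0.08 = 0.09966 m/d
Retardation R = 1 + ρ_b·K_d/n = 1 + 1.91×1.4/0.08 = 34.43
Contaminant velocity v_c = v/R = 0.09966/34.43 = 0.002895 m/d
t = L/v_c = 426/0.002895 = 147200 d
   = 147200/365 = 403 yr

403 years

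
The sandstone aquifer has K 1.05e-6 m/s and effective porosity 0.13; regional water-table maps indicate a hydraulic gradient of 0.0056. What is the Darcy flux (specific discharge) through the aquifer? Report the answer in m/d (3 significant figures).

5.08e-4 m/d

K = 1.05e-6 m/s × 86400 s/d = 0.09072 m/d
Darcy flux q = K·i = 0.09072 × 0.0056 = 5.080e-4 m/d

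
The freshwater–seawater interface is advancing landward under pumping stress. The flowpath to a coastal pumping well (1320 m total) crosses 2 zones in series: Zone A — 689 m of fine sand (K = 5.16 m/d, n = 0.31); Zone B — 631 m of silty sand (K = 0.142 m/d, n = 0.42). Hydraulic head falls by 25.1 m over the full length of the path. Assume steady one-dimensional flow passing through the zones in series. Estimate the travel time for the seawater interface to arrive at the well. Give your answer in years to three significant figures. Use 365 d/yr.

Continuity: the same q passes through each zone, so ΔH = q·Σ(L_j/K_j) — the zones act as resistances in series.
Σ(L/K) = 689/5.16 + 631/0.142 = 133.5 + 4444 = 4577 d
q = ΔH / Σ(L/K) = 25.1 / 4577 = 0.005484 m/d (same in every zone)
Zone A: v = q/n = 0.005484/0.31 = 0.01769 m/d → t_A = 689/0.01769 = 38950 d
Zone B: v = q/n = 0.005484/0.42 = 0.01306 m/d → t_B = 631/0.01306 = 48330 d
Total t = 38950 + 48330 = 87280 d
   = 87280 / 365 = 239 yr

239 years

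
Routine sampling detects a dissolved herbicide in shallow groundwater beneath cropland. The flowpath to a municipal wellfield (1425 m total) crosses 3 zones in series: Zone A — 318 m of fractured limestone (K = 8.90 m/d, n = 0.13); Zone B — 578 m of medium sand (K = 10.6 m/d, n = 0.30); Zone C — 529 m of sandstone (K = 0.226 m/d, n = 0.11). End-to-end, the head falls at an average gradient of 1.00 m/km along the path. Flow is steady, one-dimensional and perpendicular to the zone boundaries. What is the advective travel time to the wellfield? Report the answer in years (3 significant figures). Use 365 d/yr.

1280 years

Steady 1-D flow in series ⇒ the Darcy flux q is identical in every zone and the zone head losses add (resistances L/K in series).
Σ(L/K) = 318/8.90 + 578/10.6 + 529/0.226 = 35.73 + 54.53 + 2341 = 2431 d
K_eq = L_total / Σ(L/K) = 1425 / 2431 = 0.5862 m/d
q = K_eq · i = 0.5862 × 0.0010 = 5.862e-4 m/d (same in every zone)
Zone A: v = q/n = 5.862e-4/0.13 = 0.004509 m/d → t_A = 318/0.004509 = 70520 d
Zone B: v = q/n = 5.862e-4/0.30 = 0.001954 m/d → t_B = 578/0.001954 = 295800 d
Zone C: v = q/n = 5.862e-4/0.11 = 0.005329 m/d → t_C = 529/0.005329 = 99270 d
Total t = 70520 + 295800 + 99270 = 465600 d
   = 465600 / 365 = 1280 yr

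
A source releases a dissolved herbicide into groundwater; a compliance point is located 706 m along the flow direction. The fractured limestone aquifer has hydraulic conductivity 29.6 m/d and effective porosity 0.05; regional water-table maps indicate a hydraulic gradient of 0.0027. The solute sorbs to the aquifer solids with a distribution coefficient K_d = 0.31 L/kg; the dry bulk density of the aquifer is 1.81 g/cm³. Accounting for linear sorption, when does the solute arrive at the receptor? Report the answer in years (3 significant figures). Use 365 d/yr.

Darcy flux q = K·i = 29.6 × 0.0027 = 0.07992 m/d
Average linear velocity = 0.07992 / 0.05 = 1.598 m/d
Retardation R = 1 + ρ_b·K_d/n = 1 + 1.81×0.31/0.05 = 12.22
Contaminant velocity v_c = v/R = 1.598/12.22 = 0.1308 m/d
t = L/v_c = 706/0.1308 = 5398 d
   = 5398/365 = 14.8 yr

14.8 years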